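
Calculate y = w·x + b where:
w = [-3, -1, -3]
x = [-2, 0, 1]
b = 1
y = 4

y = (-3)(-2) + (-1)(0) + (-3)(1) + 1 = 4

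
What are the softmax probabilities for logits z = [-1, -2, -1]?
p = [0.4223, 0.1554, 0.4223]

exp(z) = [0.3679, 0.1353, 0.3679]
Sum = 0.8711
p = [0.4223, 0.1554, 0.4223]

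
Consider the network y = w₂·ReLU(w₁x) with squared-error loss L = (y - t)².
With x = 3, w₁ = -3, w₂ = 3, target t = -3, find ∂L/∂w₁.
∂L/∂w₁ = 0

Forward pass:
z = w₁x = -3×3 = -9
h = ReLU(-9) = 0
y = w₂h = 3×0 = 0

Backward pass:
∂L/∂y = 2(y - t) = 2(0 - -3) = 6
∂y/∂h = w₂ = 3
∂h/∂z = 0 (ReLU derivative)
∂z/∂w₁ = x = 3

∂L/∂w₁ = 6 × 3 × 0 × 3 = 0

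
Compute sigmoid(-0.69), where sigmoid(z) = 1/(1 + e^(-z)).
0.334

sigmoid(-0.69) = 1/(1 + e^(0.69)) = 1/(1 + 1.994) = 0.334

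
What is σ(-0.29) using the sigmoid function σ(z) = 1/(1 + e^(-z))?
0.428

sigmoid(-0.29) = 1/(1 + e^(0.29)) = 1/(1 + 1.336) = 0.428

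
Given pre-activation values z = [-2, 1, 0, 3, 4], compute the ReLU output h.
h = [0, 1, 0, 3, 4]

ReLU applied element-wise: max(0,-2)=0, max(0,1)=1, max(0,0)=0, max(0,3)=3, max(0,4)=4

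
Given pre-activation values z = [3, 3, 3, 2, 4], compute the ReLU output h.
h = [3, 3, 3, 2, 4]

ReLU applied element-wise: max(0,3)=3, max(0,3)=3, max(0,3)=3, max(0,2)=2, max(0,4)=4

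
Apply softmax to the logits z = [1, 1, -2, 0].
p = [0.4136, 0.4136, 0.0206, 0.1522]

exp(z) = [2.718, 2.718, 0.1353, 1]
Sum = 6.572
p = [0.4136, 0.4136, 0.0206, 0.1522]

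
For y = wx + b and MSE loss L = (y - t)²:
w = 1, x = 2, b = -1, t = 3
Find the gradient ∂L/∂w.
∂L/∂w = -8

y = wx + b = (1)(2) + -1 = 1
∂L/∂y = 2(y - t) = 2(1 - 3) = -4
∂y/∂w = x = 2
∂L/∂w = ∂L/∂y · ∂y/∂w = -4 × 2 = -8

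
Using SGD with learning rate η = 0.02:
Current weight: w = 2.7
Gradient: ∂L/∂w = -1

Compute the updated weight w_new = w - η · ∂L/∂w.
w_new = 2.72

w_new = w - η·∂L/∂w = 2.7 - 0.02×(-1) = 2.7 - (-0.02) = 2.72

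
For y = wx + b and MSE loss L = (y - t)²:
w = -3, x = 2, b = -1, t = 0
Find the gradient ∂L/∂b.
∂L/∂b = -14

y = wx + b = (-3)(2) + -1 = -7
∂L/∂y = 2(y - t) = 2(-7 - 0) = -14
∂y/∂b = 1
∂L/∂b = ∂L/∂y · ∂y/∂b = -14 × 1 = -14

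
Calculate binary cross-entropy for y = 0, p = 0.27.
L = 0.3147

L = -0·log(0.27) - 1·log(0.73) = -log(0.73) = 0.3147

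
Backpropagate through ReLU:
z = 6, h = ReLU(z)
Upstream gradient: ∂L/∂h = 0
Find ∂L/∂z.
∂L/∂z = 0

h = ReLU(6) = 6
Since z > 0: ∂h/∂z = 1
∂L/∂z = ∂L/∂h · ∂h/∂z = 0 × 1 = 0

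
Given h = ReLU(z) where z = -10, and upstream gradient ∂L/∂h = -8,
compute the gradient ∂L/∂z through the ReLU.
∂L/∂z = 0

h = ReLU(-10) = 0
Since z < 0: ∂h/∂z = 0
∂L/∂z = ∂L/∂h · ∂h/∂z = -8 × 0 = 0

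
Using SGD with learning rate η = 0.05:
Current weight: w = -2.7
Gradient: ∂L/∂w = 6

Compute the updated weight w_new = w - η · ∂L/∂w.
w_new = -3

w_new = w - η·∂L/∂w = -2.7 - 0.05×(6) = -2.7 - (0.3) = -3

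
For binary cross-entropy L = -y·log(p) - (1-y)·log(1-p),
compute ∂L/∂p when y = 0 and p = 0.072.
∂L/∂p = 1.078

∂L/∂p = -y/p + (1-y)/(1-p) = 0 + 1/0.928 = 1.078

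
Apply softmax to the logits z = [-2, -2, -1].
p = [0.2119, 0.2119, 0.5761]

exp(z) = [0.1353, 0.1353, 0.3679]
Sum = 0.6386
p = [0.2119, 0.2119, 0.5761]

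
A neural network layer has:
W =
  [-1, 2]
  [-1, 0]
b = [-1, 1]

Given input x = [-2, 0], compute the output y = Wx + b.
y = [1, 3]

Wx = [-1×-2 + 2×0, -1×-2 + 0×0]
   = [2, 2]
y = Wx + b = [2 + -1, 2 + 1] = [1, 3]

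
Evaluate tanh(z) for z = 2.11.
0.971

tanh(2.11) = (e^(2.11) - e^(-2.11))/(e^(2.11) + e^(-2.11)) = 0.971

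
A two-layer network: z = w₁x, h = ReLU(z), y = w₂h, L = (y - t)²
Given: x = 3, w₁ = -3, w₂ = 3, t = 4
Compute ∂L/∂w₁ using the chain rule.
∂L/∂w₁ = 0

Forward pass:
z = w₁x = -3×3 = -9
h = ReLU(-9) = 0
y = w₂h = 3×0 = 0

Backward pass:
∂L/∂y = 2(y - t) = 2(0 - 4) = -8
∂y/∂h = w₂ = 3
∂h/∂z = 0 (ReLU derivative)
∂z/∂w₁ = x = 3

∂L/∂w₁ = -8 × 3 × 0 × 3 = 0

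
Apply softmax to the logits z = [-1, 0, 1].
p = [0.09, 0.2447, 0.6652]

exp(z) = [0.3679, 1, 2.718]
Sum = 4.086
p = [0.09, 0.2447, 0.6652]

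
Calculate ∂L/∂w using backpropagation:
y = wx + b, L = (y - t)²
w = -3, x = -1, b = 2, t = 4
∂L/∂w = -2

y = wx + b = (-3)(-1) + 2 = 5
∂L/∂y = 2(y - t) = 2(5 - 4) = 2
∂y/∂w = x = -1
∂L/∂w = ∂L/∂y · ∂y/∂w = 2 × -1 = -2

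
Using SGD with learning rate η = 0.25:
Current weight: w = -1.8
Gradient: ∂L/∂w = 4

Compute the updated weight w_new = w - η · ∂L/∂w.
w_new = -2.8

w_new = w - η·∂L/∂w = -1.8 - 0.25×(4) = -1.8 - (1) = -2.8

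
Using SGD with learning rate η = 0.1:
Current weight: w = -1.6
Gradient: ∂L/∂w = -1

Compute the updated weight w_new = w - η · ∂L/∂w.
w_new = -1.5

w_new = w - η·∂L/∂w = -1.6 - 0.1×(-1) = -1.6 - (-0.1) = -1.5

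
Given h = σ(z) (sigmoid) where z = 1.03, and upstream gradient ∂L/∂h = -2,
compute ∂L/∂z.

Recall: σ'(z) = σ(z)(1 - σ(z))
∂L/∂z = -0.3877

σ(1.03) = 0.7369
σ'(1.03) = σ(1.03)(1 - σ(1.03)) = 0.7369 × 0.2631 = 0.1939
∂L/∂z = ∂L/∂h · σ'(z) = -2 × 0.1939 = -0.3877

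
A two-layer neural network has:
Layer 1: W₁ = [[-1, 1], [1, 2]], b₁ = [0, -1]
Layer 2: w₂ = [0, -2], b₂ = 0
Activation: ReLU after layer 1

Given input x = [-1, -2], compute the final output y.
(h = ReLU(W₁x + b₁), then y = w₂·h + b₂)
y = 0

Layer 1 pre-activation: z₁ = [-1, -6]
After ReLU: h = [0, 0]
Layer 2 output: y = 0×0 + -2×0 + 0 = 0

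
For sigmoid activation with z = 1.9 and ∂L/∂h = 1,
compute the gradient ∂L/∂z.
∂L/∂z = 0.1132

σ(1.9) = 0.8699
σ'(1.9) = σ(1.9)(1 - σ(1.9)) = 0.8699 × 0.1301 = 0.1132
∂L/∂z = ∂L/∂h · σ'(z) = 1 × 0.1132 = 0.1132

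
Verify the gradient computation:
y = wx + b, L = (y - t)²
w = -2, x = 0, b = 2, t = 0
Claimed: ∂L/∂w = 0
Correct

y = (-2)(0) + 2 = 2
∂L/∂y = 2(y - t) = 2(2 - 0) = 4
∂y/∂w = x = 0
∂L/∂w = 4 × 0 = 0

Claimed value: 0
Correct: The correct gradient is 0.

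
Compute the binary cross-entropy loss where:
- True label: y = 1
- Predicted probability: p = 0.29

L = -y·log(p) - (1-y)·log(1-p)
L = 1.238

L = -1·log(0.29) - 0·log(0.71) = -log(0.29) = 1.238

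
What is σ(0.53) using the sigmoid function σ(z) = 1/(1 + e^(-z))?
0.6295

sigmoid(0.53) = 1/(1 + e^(-0.53)) = 1/(1 + 0.5886) = 0.6295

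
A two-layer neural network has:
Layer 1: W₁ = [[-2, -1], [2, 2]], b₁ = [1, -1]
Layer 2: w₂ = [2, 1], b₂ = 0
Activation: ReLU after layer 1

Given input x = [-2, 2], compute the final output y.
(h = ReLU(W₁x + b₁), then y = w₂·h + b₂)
y = 6

Layer 1 pre-activation: z₁ = [3, -1]
After ReLU: h = [3, 0]
Layer 2 output: y = 2×3 + 1×0 + 0 = 6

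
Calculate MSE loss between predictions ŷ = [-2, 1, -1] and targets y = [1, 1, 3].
MSE = 8.333

MSE = (1/3)((-2-1)² + (1-1)² + (-1-3)²) = (1/3)(9 + 0 + 16) = 8.333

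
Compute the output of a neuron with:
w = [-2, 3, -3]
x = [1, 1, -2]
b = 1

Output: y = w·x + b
y = 8

y = (-2)(1) + (3)(1) + (-3)(-2) + 1 = 8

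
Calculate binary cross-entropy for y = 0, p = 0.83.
L = 1.772

L = -0·log(0.83) - 1·log(0.17) = -log(0.17) = 1.772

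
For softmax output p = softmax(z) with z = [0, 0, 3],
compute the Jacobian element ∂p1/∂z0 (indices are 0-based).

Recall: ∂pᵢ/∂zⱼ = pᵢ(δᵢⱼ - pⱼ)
∂p1/∂z0 = -0.00205

p = softmax(z) = [0.04528, 0.04528, 0.9094]
p1 = 0.04528, p0 = 0.04528

∂p1/∂z0 = -p1 × p0 = -0.04528 × 0.04528 = -0.00205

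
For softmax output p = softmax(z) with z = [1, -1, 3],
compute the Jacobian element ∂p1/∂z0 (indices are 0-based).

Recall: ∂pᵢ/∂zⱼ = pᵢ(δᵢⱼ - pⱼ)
∂p1/∂z0 = -0.001862

p = softmax(z) = [0.1173, 0.01588, 0.8668]
p1 = 0.01588, p0 = 0.1173

∂p1/∂z0 = -p1 × p0 = -0.01588 × 0.1173 = -0.001862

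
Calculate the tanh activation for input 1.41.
0.8875

tanh(1.41) = (e^(1.41) - e^(-1.41))/(e^(1.41) + e^(-1.41)) = 0.8875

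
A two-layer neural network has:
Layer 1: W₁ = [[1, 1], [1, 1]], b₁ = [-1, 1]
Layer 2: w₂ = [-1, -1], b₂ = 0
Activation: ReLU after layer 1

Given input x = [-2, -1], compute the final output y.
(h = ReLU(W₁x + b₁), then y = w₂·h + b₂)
y = 0

Layer 1 pre-activation: z₁ = [-4, -2]
After ReLU: h = [0, 0]
Layer 2 output: y = -1×0 + -1×0 + 0 = 0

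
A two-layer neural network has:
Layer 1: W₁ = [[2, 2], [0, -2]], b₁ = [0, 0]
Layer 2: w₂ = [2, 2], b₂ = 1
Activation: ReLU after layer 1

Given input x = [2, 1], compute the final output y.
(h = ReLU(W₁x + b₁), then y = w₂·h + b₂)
y = 13

Layer 1 pre-activation: z₁ = [6, -2]
After ReLU: h = [6, 0]
Layer 2 output: y = 2×6 + 2×0 + 1 = 13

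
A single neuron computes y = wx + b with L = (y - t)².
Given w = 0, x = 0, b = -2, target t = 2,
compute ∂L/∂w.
∂L/∂w = 0

y = wx + b = (0)(0) + -2 = -2
∂L/∂y = 2(y - t) = 2(-2 - 2) = -8
∂y/∂w = x = 0
∂L/∂w = ∂L/∂y · ∂y/∂w = -8 × 0 = 0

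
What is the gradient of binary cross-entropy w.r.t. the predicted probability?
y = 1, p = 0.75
∂L/∂p = -1.333

∂L/∂p = -y/p + (1-y)/(1-p) = -1/0.75 + 0 = -1.333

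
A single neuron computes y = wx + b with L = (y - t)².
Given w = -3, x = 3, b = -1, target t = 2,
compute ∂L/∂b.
∂L/∂b = -24

y = wx + b = (-3)(3) + -1 = -10
∂L/∂y = 2(y - t) = 2(-10 - 2) = -24
∂y/∂b = 1
∂L/∂b = ∂L/∂y · ∂y/∂b = -24 × 1 = -24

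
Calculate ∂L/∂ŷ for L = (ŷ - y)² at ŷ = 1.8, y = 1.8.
∂L/∂ŷ = 0.0

∂L/∂ŷ = 2(ŷ - y) = 2(1.8 - 1.8) = 2(0.0) = 0.0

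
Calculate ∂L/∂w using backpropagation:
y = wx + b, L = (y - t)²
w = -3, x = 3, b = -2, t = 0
∂L/∂w = -66

y = wx + b = (-3)(3) + -2 = -11
∂L/∂y = 2(y - t) = 2(-11 - 0) = -22
∂y/∂w = x = 3
∂L/∂w = ∂L/∂y · ∂y/∂w = -22 × 3 = -66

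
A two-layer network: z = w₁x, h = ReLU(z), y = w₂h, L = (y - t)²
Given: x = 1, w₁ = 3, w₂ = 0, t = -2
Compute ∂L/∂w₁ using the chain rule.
∂L/∂w₁ = 0

Forward pass:
z = w₁x = 3×1 = 3
h = ReLU(3) = 3
y = w₂h = 0×3 = 0

Backward pass:
∂L/∂y = 2(y - t) = 2(0 - -2) = 4
∂y/∂h = w₂ = 0
∂h/∂z = 1 (ReLU derivative)
∂z/∂w₁ = x = 1

∂L/∂w₁ = 4 × 0 × 1 × 1 = 0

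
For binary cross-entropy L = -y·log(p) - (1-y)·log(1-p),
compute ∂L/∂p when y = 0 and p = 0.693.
∂L/∂p = 3.257

∂L/∂p = -y/p + (1-y)/(1-p) = 0 + 1/0.307 = 3.257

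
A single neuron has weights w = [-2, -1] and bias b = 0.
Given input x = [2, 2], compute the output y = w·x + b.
y = -6

y = (-2)(2) + (-1)(2) + 0 = -6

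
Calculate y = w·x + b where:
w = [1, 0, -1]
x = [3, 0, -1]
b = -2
y = 2

y = (1)(3) + (0)(0) + (-1)(-1) + -2 = 2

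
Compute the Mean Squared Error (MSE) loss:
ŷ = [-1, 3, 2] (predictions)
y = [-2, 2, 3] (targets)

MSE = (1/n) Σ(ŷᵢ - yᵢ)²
MSE = 1

MSE = (1/3)((-1--2)² + (3-2)² + (2-3)²) = (1/3)(1 + 1 + 1) = 1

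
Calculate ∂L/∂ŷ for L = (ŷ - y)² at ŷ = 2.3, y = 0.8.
∂L/∂ŷ = 3.0

∂L/∂ŷ = 2(ŷ - y) = 2(2.3 - 0.8) = 2(1.5) = 3.0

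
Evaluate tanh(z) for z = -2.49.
-0.9863

tanh(-2.49) = (e^(-2.49) - e^(2.49))/(e^(-2.49) + e^(2.49)) = -0.9863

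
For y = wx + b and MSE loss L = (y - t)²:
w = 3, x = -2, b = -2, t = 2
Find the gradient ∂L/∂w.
∂L/∂w = 40

y = wx + b = (3)(-2) + -2 = -8
∂L/∂y = 2(y - t) = 2(-8 - 2) = -20
∂y/∂w = x = -2
∂L/∂w = ∂L/∂y · ∂y/∂w = -20 × -2 = 40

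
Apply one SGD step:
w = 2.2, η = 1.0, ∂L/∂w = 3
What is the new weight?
w_new = -0.8

w_new = w - η·∂L/∂w = 2.2 - 1.0×(3) = 2.2 - (3) = -0.8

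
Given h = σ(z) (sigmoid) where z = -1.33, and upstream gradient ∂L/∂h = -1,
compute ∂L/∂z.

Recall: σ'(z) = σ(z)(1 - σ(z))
∂L/∂z = -0.1654

σ(-1.33) = 0.2092
σ'(-1.33) = σ(-1.33)(1 - σ(-1.33)) = 0.2092 × 0.7908 = 0.1654
∂L/∂z = ∂L/∂h · σ'(z) = -1 × 0.1654 = -0.1654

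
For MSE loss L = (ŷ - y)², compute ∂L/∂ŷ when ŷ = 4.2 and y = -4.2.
∂L/∂ŷ = 16.8

∂L/∂ŷ = 2(ŷ - y) = 2(4.2 - -4.2) = 2(8.4) = 16.8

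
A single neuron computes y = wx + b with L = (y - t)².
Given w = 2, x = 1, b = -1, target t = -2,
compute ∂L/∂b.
∂L/∂b = 6

y = wx + b = (2)(1) + -1 = 1
∂L/∂y = 2(y - t) = 2(1 - -2) = 6
∂y/∂b = 1
∂L/∂b = ∂L/∂y · ∂y/∂b = 6 × 1 = 6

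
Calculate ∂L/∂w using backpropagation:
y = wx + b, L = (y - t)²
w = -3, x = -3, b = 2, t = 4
∂L/∂w = -42

y = wx + b = (-3)(-3) + 2 = 11
∂L/∂y = 2(y - t) = 2(11 - 4) = 14
∂y/∂w = x = -3
∂L/∂w = ∂L/∂y · ∂y/∂w = 14 × -3 = -42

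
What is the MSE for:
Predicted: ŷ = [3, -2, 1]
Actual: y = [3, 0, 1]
MSE = 1.333

MSE = (1/3)((3-3)² + (-2-0)² + (1-1)²) = (1/3)(0 + 4 + 0) = 1.333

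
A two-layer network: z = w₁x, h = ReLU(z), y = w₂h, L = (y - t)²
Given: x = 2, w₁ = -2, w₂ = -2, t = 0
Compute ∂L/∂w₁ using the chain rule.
∂L/∂w₁ = 0

Forward pass:
z = w₁x = -2×2 = -4
h = ReLU(-4) = 0
y = w₂h = -2×0 = 0

Backward pass:
∂L/∂y = 2(y - t) = 2(0 - 0) = 0
∂y/∂h = w₂ = -2
∂h/∂z = 0 (ReLU derivative)
∂z/∂w₁ = x = 2

∂L/∂w₁ = 0 × -2 × 0 × 2 = 0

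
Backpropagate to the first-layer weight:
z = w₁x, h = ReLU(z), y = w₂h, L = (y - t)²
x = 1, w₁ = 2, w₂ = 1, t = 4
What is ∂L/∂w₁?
∂L/∂w₁ = -4

Forward pass:
z = w₁x = 2×1 = 2
h = ReLU(2) = 2
y = w₂h = 1×2 = 2

Backward pass:
∂L/∂y = 2(y - t) = 2(2 - 4) = -4
∂y/∂h = w₂ = 1
∂h/∂z = 1 (ReLU derivative)
∂z/∂w₁ = x = 1

∂L/∂w₁ = -4 × 1 × 1 × 1 = -4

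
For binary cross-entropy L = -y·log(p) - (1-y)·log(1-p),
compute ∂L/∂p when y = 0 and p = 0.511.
∂L/∂p = 2.045

∂L/∂p = -y/p + (1-y)/(1-p) = 0 + 1/0.489 = 2.045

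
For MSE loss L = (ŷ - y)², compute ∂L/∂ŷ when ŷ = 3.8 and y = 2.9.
∂L/∂ŷ = 1.8

∂L/∂ŷ = 2(ŷ - y) = 2(3.8 - 2.9) = 2(0.9) = 1.8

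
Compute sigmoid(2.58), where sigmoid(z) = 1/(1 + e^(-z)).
0.9296

sigmoid(2.58) = 1/(1 + e^(-2.58)) = 1/(1 + 0.07577) = 0.9296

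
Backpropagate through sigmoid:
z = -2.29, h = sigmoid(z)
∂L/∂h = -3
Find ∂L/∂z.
∂L/∂z = -0.2505

σ(-2.29) = 0.09195
σ'(-2.29) = σ(-2.29)(1 - σ(-2.29)) = 0.09195 × 0.908 = 0.0835
∂L/∂z = ∂L/∂h · σ'(z) = -3 × 0.0835 = -0.2505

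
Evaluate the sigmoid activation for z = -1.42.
0.1947

sigmoid(-1.42) = 1/(1 + e^(1.42)) = 1/(1 + 4.137) = 0.1947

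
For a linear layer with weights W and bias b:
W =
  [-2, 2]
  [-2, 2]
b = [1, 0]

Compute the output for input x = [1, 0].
y = [-1, -2]

Wx = [-2×1 + 2×0, -2×1 + 2×0]
   = [-2, -2]
y = Wx + b = [-2 + 1, -2 + 0] = [-1, -2]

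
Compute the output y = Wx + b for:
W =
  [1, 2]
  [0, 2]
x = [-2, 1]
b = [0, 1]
y = [0, 3]

Wx = [1×-2 + 2×1, 0×-2 + 2×1]
   = [0, 2]
y = Wx + b = [0 + 0, 2 + 1] = [0, 3]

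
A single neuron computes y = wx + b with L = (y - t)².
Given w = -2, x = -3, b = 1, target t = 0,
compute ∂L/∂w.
∂L/∂w = -42

y = wx + b = (-2)(-3) + 1 = 7
∂L/∂y = 2(y - t) = 2(7 - 0) = 14
∂y/∂w = x = -3
∂L/∂w = ∂L/∂y · ∂y/∂w = 14 × -3 = -42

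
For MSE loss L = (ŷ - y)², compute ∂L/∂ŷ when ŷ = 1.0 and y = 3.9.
∂L/∂ŷ = -5.8

∂L/∂ŷ = 2(ŷ - y) = 2(1.0 - 3.9) = 2(-2.9) = -5.8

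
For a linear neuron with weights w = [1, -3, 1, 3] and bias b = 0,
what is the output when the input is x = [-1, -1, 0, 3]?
y = 11

y = (1)(-1) + (-3)(-1) + (1)(0) + (3)(3) + 0 = 11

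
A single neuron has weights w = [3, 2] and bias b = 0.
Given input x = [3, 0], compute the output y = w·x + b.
y = 9

y = (3)(3) + (2)(0) + 0 = 9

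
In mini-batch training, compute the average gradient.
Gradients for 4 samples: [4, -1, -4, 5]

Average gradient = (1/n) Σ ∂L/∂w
Average gradient = 1

Average = (1/4)(4 + -1 + -4 + 5) = 4/4 = 1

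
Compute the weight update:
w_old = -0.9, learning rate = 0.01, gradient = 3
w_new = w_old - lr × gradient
w_new = -0.93

w_new = w - η·∂L/∂w = -0.9 - 0.01×(3) = -0.9 - (0.03) = -0.93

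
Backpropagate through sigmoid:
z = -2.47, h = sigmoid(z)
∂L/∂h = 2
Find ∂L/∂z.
∂L/∂z = 0.1438

σ(-2.47) = 0.07799
σ'(-2.47) = σ(-2.47)(1 - σ(-2.47)) = 0.07799 × 0.922 = 0.07191
∂L/∂z = ∂L/∂h · σ'(z) = 2 × 0.07191 = 0.1438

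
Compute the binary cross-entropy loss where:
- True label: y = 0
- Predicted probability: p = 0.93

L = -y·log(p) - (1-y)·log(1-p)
L = 2.659

L = -0·log(0.93) - 1·log(0.07) = -log(0.07) = 2.659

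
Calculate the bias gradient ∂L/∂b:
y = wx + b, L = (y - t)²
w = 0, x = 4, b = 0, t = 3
∂L/∂b = -6

y = wx + b = (0)(4) + 0 = 0
∂L/∂y = 2(y - t) = 2(0 - 3) = -6
∂y/∂b = 1
∂L/∂b = ∂L/∂y · ∂y/∂b = -6 × 1 = -6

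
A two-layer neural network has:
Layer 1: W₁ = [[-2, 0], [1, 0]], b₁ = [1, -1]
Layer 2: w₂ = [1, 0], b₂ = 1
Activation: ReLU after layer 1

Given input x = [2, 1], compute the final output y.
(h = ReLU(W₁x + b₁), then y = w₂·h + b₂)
y = 1

Layer 1 pre-activation: z₁ = [-3, 1]
After ReLU: h = [0, 1]
Layer 2 output: y = 1×0 + 0×1 + 1 = 1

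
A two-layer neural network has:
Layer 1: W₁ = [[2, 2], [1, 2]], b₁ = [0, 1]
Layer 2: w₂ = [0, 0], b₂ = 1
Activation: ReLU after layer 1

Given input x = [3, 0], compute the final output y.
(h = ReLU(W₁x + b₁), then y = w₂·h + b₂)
y = 1

Layer 1 pre-activation: z₁ = [6, 4]
After ReLU: h = [6, 4]
Layer 2 output: y = 0×6 + 0×4 + 1 = 1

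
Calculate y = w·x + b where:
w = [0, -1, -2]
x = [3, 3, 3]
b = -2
y = -11

y = (0)(3) + (-1)(3) + (-2)(3) + -2 = -11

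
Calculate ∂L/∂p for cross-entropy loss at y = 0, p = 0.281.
∂L/∂p = 1.391

∂L/∂p = -y/p + (1-y)/(1-p) = 0 + 1/0.719 = 1.391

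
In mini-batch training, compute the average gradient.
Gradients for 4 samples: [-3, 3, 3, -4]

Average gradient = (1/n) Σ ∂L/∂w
Average gradient = -0.25

Average = (1/4)(-3 + 3 + 3 + -4) = -1/4 = -0.25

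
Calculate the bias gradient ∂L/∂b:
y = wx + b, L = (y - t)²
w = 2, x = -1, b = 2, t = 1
∂L/∂b = -2

y = wx + b = (2)(-1) + 2 = 0
∂L/∂y = 2(y - t) = 2(0 - 1) = -2
∂y/∂b = 1
∂L/∂b = ∂L/∂y · ∂y/∂b = -2 × 1 = -2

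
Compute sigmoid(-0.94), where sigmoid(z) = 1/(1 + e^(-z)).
0.2809

sigmoid(-0.94) = 1/(1 + e^(0.94)) = 1/(1 + 2.56) = 0.2809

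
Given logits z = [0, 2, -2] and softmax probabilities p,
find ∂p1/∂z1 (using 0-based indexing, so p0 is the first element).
∂p1/∂z1 = 0.1154

p = softmax(z) = [0.1173, 0.8668, 0.01588]
p1 = 0.8668

∂p1/∂z1 = p1(1 - p1) = 0.8668 × (1 - 0.8668) = 0.1154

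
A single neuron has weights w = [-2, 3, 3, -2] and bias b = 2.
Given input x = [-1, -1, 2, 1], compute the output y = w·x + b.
y = 5

y = (-2)(-1) + (3)(-1) + (3)(2) + (-2)(1) + 2 = 5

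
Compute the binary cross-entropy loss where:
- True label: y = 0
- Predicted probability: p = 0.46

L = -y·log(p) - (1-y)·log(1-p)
L = 0.6162

L = -0·log(0.46) - 1·log(0.54) = -log(0.54) = 0.6162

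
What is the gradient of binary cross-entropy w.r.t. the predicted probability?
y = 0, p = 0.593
∂L/∂p = 2.457

∂L/∂p = -y/p + (1-y)/(1-p) = 0 + 1/0.407 = 2.457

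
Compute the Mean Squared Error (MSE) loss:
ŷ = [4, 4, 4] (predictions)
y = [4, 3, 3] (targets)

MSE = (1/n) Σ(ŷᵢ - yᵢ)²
MSE = 0.6667

MSE = (1/3)((4-4)² + (4-3)² + (4-3)²) = (1/3)(0 + 1 + 1) = 0.6667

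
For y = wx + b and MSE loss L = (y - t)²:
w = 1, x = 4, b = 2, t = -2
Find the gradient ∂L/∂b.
∂L/∂b = 16

y = wx + b = (1)(4) + 2 = 6
∂L/∂y = 2(y - t) = 2(6 - -2) = 16
∂y/∂b = 1
∂L/∂b = ∂L/∂y · ∂y/∂b = 16 × 1 = 16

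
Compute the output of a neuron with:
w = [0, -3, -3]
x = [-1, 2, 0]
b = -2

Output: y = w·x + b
y = -8

y = (0)(-1) + (-3)(2) + (-3)(0) + -2 = -8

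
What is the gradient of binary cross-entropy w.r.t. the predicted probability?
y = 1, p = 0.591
∂L/∂p = -1.692

∂L/∂p = -y/p + (1-y)/(1-p) = -1/0.591 + 0 = -1.692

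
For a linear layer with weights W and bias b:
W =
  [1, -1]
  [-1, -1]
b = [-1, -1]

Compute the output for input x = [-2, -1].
y = [-2, 2]

Wx = [1×-2 + -1×-1, -1×-2 + -1×-1]
   = [-1, 3]
y = Wx + b = [-1 + -1, 3 + -1] = [-2, 2]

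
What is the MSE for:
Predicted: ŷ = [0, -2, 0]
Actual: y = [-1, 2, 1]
MSE = 6

MSE = (1/3)((0--1)² + (-2-2)² + (0-1)²) = (1/3)(1 + 16 + 1) = 6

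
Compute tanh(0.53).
0.4854

tanh(0.53) = (e^(0.53) - e^(-0.53))/(e^(0.53) + e^(-0.53)) = 0.4854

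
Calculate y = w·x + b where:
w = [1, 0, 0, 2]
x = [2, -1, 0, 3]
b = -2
y = 6

y = (1)(2) + (0)(-1) + (0)(0) + (2)(3) + -2 = 6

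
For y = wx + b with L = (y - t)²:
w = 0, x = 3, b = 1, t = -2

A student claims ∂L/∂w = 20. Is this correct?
Incorrect

y = (0)(3) + 1 = 1
∂L/∂y = 2(y - t) = 2(1 - -2) = 6
∂y/∂w = x = 3
∂L/∂w = 6 × 3 = 18

Claimed value: 20
Incorrect: The correct gradient is 18.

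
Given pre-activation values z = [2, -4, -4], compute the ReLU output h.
h = [2, 0, 0]

ReLU applied element-wise: max(0,2)=2, max(0,-4)=0, max(0,-4)=0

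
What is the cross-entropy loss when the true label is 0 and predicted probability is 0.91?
L = 2.408

L = -0·log(0.91) - 1·log(0.09) = -log(0.09) = 2.408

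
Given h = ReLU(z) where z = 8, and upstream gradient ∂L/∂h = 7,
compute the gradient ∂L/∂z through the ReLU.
∂L/∂z = 7

h = ReLU(8) = 8
Since z > 0: ∂h/∂z = 1
∂L/∂z = ∂L/∂h · ∂h/∂z = 7 × 1 = 7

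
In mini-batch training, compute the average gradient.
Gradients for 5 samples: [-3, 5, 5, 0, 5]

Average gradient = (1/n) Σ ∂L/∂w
Average gradient = 2.4

Average = (1/5)(-3 + 5 + 5 + 0 + 5) = 12/5 = 2.4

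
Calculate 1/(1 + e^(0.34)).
0.4158

sigmoid(-0.34) = 1/(1 + e^(0.34)) = 1/(1 + 1.405) = 0.4158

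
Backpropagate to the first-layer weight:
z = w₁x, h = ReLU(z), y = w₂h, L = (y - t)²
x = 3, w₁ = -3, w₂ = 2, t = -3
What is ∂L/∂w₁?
∂L/∂w₁ = 0

Forward pass:
z = w₁x = -3×3 = -9
h = ReLU(-9) = 0
y = w₂h = 2×0 = 0

Backward pass:
∂L/∂y = 2(y - t) = 2(0 - -3) = 6
∂y/∂h = w₂ = 2
∂h/∂z = 0 (ReLU derivative)
∂z/∂w₁ = x = 3

∂L/∂w₁ = 6 × 2 × 0 × 3 = 0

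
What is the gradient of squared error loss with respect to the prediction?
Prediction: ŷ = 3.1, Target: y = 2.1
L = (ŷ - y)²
∂L/∂ŷ = 2.0

∂L/∂ŷ = 2(ŷ - y) = 2(3.1 - 2.1) = 2(1.0) = 2.0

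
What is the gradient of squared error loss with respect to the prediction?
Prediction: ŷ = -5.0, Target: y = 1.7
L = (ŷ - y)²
∂L/∂ŷ = -13.4

∂L/∂ŷ = 2(ŷ - y) = 2(-5.0 - 1.7) = 2(-6.7) = -13.4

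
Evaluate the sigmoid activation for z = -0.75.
0.3208

sigmoid(-0.75) = 1/(1 + e^(0.75)) = 1/(1 + 2.117) = 0.3208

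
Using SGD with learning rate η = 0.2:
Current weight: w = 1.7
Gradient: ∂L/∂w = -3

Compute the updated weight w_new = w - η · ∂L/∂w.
w_new = 2.3

w_new = w - η·∂L/∂w = 1.7 - 0.2×(-3) = 1.7 - (-0.6) = 2.3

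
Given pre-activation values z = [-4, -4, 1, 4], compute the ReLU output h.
h = [0, 0, 1, 4]

ReLU applied element-wise: max(0,-4)=0, max(0,-4)=0, max(0,1)=1, max(0,4)=4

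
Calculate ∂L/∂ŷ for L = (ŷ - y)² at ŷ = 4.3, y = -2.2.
∂L/∂ŷ = 13.0

∂L/∂ŷ = 2(ŷ - y) = 2(4.3 - -2.2) = 2(6.5) = 13.0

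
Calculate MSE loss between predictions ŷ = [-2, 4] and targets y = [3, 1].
MSE = 17

MSE = (1/2)((-2-3)² + (4-1)²) = (1/2)(25 + 9) = 17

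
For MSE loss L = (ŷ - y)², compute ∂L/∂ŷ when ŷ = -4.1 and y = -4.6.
∂L/∂ŷ = 1.0

∂L/∂ŷ = 2(ŷ - y) = 2(-4.1 - -4.6) = 2(0.5) = 1.0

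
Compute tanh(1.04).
0.7779

tanh(1.04) = (e^(1.04) - e^(-1.04))/(e^(1.04) + e^(-1.04)) = 0.7779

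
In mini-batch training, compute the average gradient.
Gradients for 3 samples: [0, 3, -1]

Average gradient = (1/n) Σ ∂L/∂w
Average gradient = 0.6667

Average = (1/3)(0 + 3 + -1) = 2/3 = 0.6667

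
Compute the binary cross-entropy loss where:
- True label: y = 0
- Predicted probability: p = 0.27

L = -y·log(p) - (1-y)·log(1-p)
L = 0.3147

L = -0·log(0.27) - 1·log(0.73) = -log(0.73) = 0.3147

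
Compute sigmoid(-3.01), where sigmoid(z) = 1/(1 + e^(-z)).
0.04698

sigmoid(-3.01) = 1/(1 + e^(3.01)) = 1/(1 + 20.29) = 0.04698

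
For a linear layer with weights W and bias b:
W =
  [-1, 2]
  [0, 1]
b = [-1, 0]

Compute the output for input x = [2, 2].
y = [1, 2]

Wx = [-1×2 + 2×2, 0×2 + 1×2]
   = [2, 2]
y = Wx + b = [2 + -1, 2 + 0] = [1, 2]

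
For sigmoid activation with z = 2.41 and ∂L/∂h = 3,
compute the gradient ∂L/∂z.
∂L/∂z = 0.2269

σ(2.41) = 0.9176
σ'(2.41) = σ(2.41)(1 - σ(2.41)) = 0.9176 × 0.08241 = 0.07562
∂L/∂z = ∂L/∂h · σ'(z) = 3 × 0.07562 = 0.2269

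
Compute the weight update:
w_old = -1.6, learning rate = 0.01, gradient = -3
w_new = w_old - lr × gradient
w_new = -1.57

w_new = w - η·∂L/∂w = -1.6 - 0.01×(-3) = -1.6 - (-0.03) = -1.57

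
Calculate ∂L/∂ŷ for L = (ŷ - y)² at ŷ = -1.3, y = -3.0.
∂L/∂ŷ = 3.4

∂L/∂ŷ = 2(ŷ - y) = 2(-1.3 - -3.0) = 2(1.7) = 3.4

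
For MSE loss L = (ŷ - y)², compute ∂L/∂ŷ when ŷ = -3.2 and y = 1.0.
∂L/∂ŷ = -8.4

∂L/∂ŷ = 2(ŷ - y) = 2(-3.2 - 1.0) = 2(-4.2) = -8.4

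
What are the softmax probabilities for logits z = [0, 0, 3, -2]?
p = [0.045, 0.045, 0.9039, 0.0061]

exp(z) = [1, 1, 20.09, 0.1353]
Sum = 22.22
p = [0.045, 0.045, 0.9039, 0.0061]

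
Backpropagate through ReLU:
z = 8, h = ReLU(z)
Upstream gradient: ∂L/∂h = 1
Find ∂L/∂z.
∂L/∂z = 1

h = ReLU(8) = 8
Since z > 0: ∂h/∂z = 1
∂L/∂z = ∂L/∂h · ∂h/∂z = 1 × 1 = 1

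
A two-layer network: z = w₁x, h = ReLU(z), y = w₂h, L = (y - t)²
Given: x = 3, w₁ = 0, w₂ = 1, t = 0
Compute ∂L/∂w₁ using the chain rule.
∂L/∂w₁ = 0

Forward pass:
z = w₁x = 0×3 = 0
h = ReLU(0) = 0
y = w₂h = 1×0 = 0

Backward pass:
∂L/∂y = 2(y - t) = 2(0 - 0) = 0
∂y/∂h = w₂ = 1
∂h/∂z = 0 (ReLU derivative)
∂z/∂w₁ = x = 3

∂L/∂w₁ = 0 × 1 × 0 × 3 = 0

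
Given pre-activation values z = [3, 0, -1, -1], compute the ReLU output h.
h = [3, 0, 0, 0]

ReLU applied element-wise: max(0,3)=3, max(0,0)=0, max(0,-1)=0, max(0,-1)=0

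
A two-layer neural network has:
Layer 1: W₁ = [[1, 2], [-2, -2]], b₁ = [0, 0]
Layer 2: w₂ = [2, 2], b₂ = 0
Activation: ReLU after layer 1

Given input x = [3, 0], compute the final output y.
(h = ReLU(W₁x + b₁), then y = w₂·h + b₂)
y = 6

Layer 1 pre-activation: z₁ = [3, -6]
After ReLU: h = [3, 0]
Layer 2 output: y = 2×3 + 2×0 + 0 = 6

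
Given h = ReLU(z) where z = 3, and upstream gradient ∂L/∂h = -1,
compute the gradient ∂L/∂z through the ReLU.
∂L/∂z = -1

h = ReLU(3) = 3
Since z > 0: ∂h/∂z = 1
∂L/∂z = ∂L/∂h · ∂h/∂z = -1 × 1 = -1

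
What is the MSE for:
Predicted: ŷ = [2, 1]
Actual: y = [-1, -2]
MSE = 9

MSE = (1/2)((2--1)² + (1--2)²) = (1/2)(9 + 9) = 9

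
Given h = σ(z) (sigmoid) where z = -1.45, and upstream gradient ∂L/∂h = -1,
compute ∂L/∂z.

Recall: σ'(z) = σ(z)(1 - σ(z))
∂L/∂z = -0.1539

σ(-1.45) = 0.19
σ'(-1.45) = σ(-1.45)(1 - σ(-1.45)) = 0.19 × 0.81 = 0.1539
∂L/∂z = ∂L/∂h · σ'(z) = -1 × 0.1539 = -0.1539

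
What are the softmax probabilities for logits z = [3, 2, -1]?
p = [0.7214, 0.2654, 0.0132]

exp(z) = [20.09, 7.389, 0.3679]
Sum = 27.84
p = [0.7214, 0.2654, 0.0132]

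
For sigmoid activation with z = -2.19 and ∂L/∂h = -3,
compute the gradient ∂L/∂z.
∂L/∂z = -0.2716

σ(-2.19) = 0.1007
σ'(-2.19) = σ(-2.19)(1 - σ(-2.19)) = 0.1007 × 0.8993 = 0.09052
∂L/∂z = ∂L/∂h · σ'(z) = -3 × 0.09052 = -0.2716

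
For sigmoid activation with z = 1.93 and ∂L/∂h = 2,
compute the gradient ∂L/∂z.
∂L/∂z = 0.2214

σ(1.93) = 0.8732
σ'(1.93) = σ(1.93)(1 - σ(1.93)) = 0.8732 × 0.1268 = 0.1107
∂L/∂z = ∂L/∂h · σ'(z) = 2 × 0.1107 = 0.2214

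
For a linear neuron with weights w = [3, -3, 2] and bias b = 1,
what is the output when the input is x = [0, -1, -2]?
y = 0

y = (3)(0) + (-3)(-1) + (2)(-2) + 1 = 0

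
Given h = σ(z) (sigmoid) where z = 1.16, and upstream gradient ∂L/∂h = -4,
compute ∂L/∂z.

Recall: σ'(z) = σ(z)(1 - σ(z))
∂L/∂z = -0.7268

σ(1.16) = 0.7613
σ'(1.16) = σ(1.16)(1 - σ(1.16)) = 0.7613 × 0.2387 = 0.1817
∂L/∂z = ∂L/∂h · σ'(z) = -4 × 0.1817 = -0.7268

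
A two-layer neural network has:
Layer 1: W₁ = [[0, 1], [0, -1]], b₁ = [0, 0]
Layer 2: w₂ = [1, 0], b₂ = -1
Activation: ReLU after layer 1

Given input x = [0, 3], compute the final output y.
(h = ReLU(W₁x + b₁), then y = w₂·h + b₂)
y = 2

Layer 1 pre-activation: z₁ = [3, -3]
After ReLU: h = [3, 0]
Layer 2 output: y = 1×3 + 0×0 + -1 = 2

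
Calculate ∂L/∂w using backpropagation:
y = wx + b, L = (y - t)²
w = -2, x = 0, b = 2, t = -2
∂L/∂w = 0

y = wx + b = (-2)(0) + 2 = 2
∂L/∂y = 2(y - t) = 2(2 - -2) = 8
∂y/∂w = x = 0
∂L/∂w = ∂L/∂y · ∂y/∂w = 8 × 0 = 0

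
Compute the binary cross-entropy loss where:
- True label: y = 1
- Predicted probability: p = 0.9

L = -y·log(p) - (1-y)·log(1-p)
L = 0.1054

L = -1·log(0.9) - 0·log(0.1) = -log(0.9) = 0.1054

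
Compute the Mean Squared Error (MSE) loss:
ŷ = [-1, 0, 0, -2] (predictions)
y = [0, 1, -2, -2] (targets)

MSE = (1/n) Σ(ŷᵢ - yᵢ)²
MSE = 1.5

MSE = (1/4)((-1-0)² + (0-1)² + (0--2)² + (-2--2)²) = (1/4)(1 + 1 + 4 + 0) = 1.5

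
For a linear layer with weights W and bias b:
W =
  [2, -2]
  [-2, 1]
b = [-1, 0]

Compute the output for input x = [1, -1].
y = [3, -3]

Wx = [2×1 + -2×-1, -2×1 + 1×-1]
   = [4, -3]
y = Wx + b = [4 + -1, -3 + 0] = [3, -3]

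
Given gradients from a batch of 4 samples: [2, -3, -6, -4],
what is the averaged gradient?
Average gradient = -2.75

Average = (1/4)(2 + -3 + -6 + -4) = -11/4 = -2.75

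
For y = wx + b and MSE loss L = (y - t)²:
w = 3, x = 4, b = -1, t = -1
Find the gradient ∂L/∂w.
∂L/∂w = 96

y = wx + b = (3)(4) + -1 = 11
∂L/∂y = 2(y - t) = 2(11 - -1) = 24
∂y/∂w = x = 4
∂L/∂w = ∂L/∂y · ∂y/∂w = 24 × 4 = 96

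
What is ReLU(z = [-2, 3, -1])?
h = [0, 3, 0]

ReLU applied element-wise: max(0,-2)=0, max(0,3)=3, max(0,-1)=0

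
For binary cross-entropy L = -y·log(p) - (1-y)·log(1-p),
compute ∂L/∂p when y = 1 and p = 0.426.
∂L/∂p = -2.347

∂L/∂p = -y/p + (1-y)/(1-p) = -1/0.426 + 0 = -2.347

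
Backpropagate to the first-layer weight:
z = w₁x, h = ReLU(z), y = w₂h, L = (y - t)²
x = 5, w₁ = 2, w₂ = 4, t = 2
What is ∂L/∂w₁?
∂L/∂w₁ = 1520

Forward pass:
z = w₁x = 2×5 = 10
h = ReLU(10) = 10
y = w₂h = 4×10 = 40

Backward pass:
∂L/∂y = 2(y - t) = 2(40 - 2) = 76
∂y/∂h = w₂ = 4
∂h/∂z = 1 (ReLU derivative)
∂z/∂w₁ = x = 5

∂L/∂w₁ = 76 × 4 × 1 × 5 = 1520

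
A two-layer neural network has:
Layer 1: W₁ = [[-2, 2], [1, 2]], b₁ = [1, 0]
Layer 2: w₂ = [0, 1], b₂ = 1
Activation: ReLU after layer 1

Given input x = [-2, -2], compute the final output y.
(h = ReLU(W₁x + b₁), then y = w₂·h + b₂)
y = 1

Layer 1 pre-activation: z₁ = [1, -6]
After ReLU: h = [1, 0]
Layer 2 output: y = 0×1 + 1×0 + 1 = 1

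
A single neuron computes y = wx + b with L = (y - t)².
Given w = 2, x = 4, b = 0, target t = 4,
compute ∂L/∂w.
∂L/∂w = 32

y = wx + b = (2)(4) + 0 = 8
∂L/∂y = 2(y - t) = 2(8 - 4) = 8
∂y/∂w = x = 4
∂L/∂w = ∂L/∂y · ∂y/∂w = 8 × 4 = 32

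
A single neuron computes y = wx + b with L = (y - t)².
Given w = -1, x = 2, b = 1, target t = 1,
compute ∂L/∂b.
∂L/∂b = -4

y = wx + b = (-1)(2) + 1 = -1
∂L/∂y = 2(y - t) = 2(-1 - 1) = -4
∂y/∂b = 1
∂L/∂b = ∂L/∂y · ∂y/∂b = -4 × 1 = -4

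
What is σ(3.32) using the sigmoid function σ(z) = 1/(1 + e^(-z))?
0.9651

sigmoid(3.32) = 1/(1 + e^(-3.32)) = 1/(1 + 0.03615) = 0.9651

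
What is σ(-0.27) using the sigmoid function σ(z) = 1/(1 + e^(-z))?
0.4329

sigmoid(-0.27) = 1/(1 + e^(0.27)) = 1/(1 + 1.31) = 0.4329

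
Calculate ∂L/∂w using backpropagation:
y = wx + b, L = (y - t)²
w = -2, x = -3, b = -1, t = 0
∂L/∂w = -30

y = wx + b = (-2)(-3) + -1 = 5
∂L/∂y = 2(y - t) = 2(5 - 0) = 10
∂y/∂w = x = -3
∂L/∂w = ∂L/∂y · ∂y/∂w = 10 × -3 = -30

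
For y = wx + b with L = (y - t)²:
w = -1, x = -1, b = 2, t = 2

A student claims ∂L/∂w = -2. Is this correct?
Correct

y = (-1)(-1) + 2 = 3
∂L/∂y = 2(y - t) = 2(3 - 2) = 2
∂y/∂w = x = -1
∂L/∂w = 2 × -1 = -2

Claimed value: -2
Correct: The correct gradient is -2.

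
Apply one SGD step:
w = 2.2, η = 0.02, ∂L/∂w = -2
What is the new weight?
w_new = 2.24

w_new = w - η·∂L/∂w = 2.2 - 0.02×(-2) = 2.2 - (-0.04) = 2.24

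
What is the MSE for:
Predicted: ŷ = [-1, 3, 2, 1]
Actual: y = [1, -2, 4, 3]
MSE = 9.25

MSE = (1/4)((-1-1)² + (3--2)² + (2-4)² + (1-3)²) = (1/4)(4 + 25 + 4 + 4) = 9.25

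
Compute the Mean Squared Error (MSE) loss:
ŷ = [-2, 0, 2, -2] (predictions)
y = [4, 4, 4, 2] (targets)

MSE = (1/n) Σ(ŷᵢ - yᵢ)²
MSE = 18

MSE = (1/4)((-2-4)² + (0-4)² + (2-4)² + (-2-2)²) = (1/4)(36 + 16 + 4 + 16) = 18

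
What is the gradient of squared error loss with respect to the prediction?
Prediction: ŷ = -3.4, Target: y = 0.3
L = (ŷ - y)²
∂L/∂ŷ = -7.4

∂L/∂ŷ = 2(ŷ - y) = 2(-3.4 - 0.3) = 2(-3.7) = -7.4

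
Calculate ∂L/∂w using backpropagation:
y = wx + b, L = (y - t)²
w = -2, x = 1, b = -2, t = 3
∂L/∂w = -14

y = wx + b = (-2)(1) + -2 = -4
∂L/∂y = 2(y - t) = 2(-4 - 3) = -14
∂y/∂w = x = 1
∂L/∂w = ∂L/∂y · ∂y/∂w = -14 × 1 = -14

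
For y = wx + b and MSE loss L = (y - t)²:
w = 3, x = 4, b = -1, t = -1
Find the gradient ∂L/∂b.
∂L/∂b = 24

y = wx + b = (3)(4) + -1 = 11
∂L/∂y = 2(y - t) = 2(11 - -1) = 24
∂y/∂b = 1
∂L/∂b = ∂L/∂y · ∂y/∂b = 24 × 1 = 24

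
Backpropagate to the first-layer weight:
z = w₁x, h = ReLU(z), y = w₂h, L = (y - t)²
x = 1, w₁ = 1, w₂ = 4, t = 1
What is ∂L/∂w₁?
∂L/∂w₁ = 24

Forward pass:
z = w₁x = 1×1 = 1
h = ReLU(1) = 1
y = w₂h = 4×1 = 4

Backward pass:
∂L/∂y = 2(y - t) = 2(4 - 1) = 6
∂y/∂h = w₂ = 4
∂h/∂z = 1 (ReLU derivative)
∂z/∂w₁ = x = 1

∂L/∂w₁ = 6 × 4 × 1 × 1 = 24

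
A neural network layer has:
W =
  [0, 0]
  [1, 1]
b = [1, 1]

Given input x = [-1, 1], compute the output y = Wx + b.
y = [1, 1]

Wx = [0×-1 + 0×1, 1×-1 + 1×1]
   = [0, 0]
y = Wx + b = [0 + 1, 0 + 1] = [1, 1]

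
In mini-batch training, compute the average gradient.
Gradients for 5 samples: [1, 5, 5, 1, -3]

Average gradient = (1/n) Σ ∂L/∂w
Average gradient = 1.8

Average = (1/5)(1 + 5 + 5 + 1 + -3) = 9/5 = 1.8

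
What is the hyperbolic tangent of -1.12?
-0.8076

tanh(-1.12) = (e^(-1.12) - e^(1.12))/(e^(-1.12) + e^(1.12)) = -0.8076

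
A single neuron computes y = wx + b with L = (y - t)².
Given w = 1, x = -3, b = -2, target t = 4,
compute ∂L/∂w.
∂L/∂w = 54

y = wx + b = (1)(-3) + -2 = -5
∂L/∂y = 2(y - t) = 2(-5 - 4) = -18
∂y/∂w = x = -3
∂L/∂w = ∂L/∂y · ∂y/∂w = -18 × -3 = 54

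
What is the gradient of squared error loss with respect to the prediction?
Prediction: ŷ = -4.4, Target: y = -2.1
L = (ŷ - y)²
∂L/∂ŷ = -4.6

∂L/∂ŷ = 2(ŷ - y) = 2(-4.4 - -2.1) = 2(-2.3) = -4.6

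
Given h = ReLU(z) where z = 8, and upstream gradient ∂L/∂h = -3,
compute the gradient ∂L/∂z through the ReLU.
∂L/∂z = -3

h = ReLU(8) = 8
Since z > 0: ∂h/∂z = 1
∂L/∂z = ∂L/∂h · ∂h/∂z = -3 × 1 = -3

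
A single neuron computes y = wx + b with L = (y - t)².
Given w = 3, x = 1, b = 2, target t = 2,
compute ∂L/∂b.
∂L/∂b = 6

y = wx + b = (3)(1) + 2 = 5
∂L/∂y = 2(y - t) = 2(5 - 2) = 6
∂y/∂b = 1
∂L/∂b = ∂L/∂y · ∂y/∂b = 6 × 1 = 6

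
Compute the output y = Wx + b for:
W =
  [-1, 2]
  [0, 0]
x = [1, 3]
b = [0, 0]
y = [5, 0]

Wx = [-1×1 + 2×3, 0×1 + 0×3]
   = [5, 0]
y = Wx + b = [5 + 0, 0 + 0] = [5, 0]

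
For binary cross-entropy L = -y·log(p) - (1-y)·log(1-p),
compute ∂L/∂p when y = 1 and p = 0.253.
∂L/∂p = -3.953

∂L/∂p = -y/p + (1-y)/(1-p) = -1/0.253 + 0 = -3.953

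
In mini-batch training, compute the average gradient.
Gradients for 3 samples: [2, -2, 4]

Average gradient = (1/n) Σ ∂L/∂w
Average gradient = 1.333

Average = (1/3)(2 + -2 + 4) = 4/3 = 1.333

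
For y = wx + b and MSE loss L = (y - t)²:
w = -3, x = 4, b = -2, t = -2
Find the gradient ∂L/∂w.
∂L/∂w = -96

y = wx + b = (-3)(4) + -2 = -14
∂L/∂y = 2(y - t) = 2(-14 - -2) = -24
∂y/∂w = x = 4
∂L/∂w = ∂L/∂y · ∂y/∂w = -24 × 4 = -96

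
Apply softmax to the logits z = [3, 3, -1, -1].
p = [0.491, 0.491, 0.009, 0.009]

exp(z) = [20.09, 20.09, 0.3679, 0.3679]
Sum = 40.91
p = [0.491, 0.491, 0.009, 0.009]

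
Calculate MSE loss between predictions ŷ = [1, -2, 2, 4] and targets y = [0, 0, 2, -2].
MSE = 10.25

MSE = (1/4)((1-0)² + (-2-0)² + (2-2)² + (4--2)²) = (1/4)(1 + 4 + 0 + 36) = 10.25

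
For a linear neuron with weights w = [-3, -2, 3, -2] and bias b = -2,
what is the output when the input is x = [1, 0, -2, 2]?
y = -15

y = (-3)(1) + (-2)(0) + (3)(-2) + (-2)(2) + -2 = -15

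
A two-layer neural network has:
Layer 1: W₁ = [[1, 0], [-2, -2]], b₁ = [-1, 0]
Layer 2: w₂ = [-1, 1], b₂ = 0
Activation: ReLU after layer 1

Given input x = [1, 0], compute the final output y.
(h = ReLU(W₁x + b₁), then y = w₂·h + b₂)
y = 0

Layer 1 pre-activation: z₁ = [0, -2]
After ReLU: h = [0, 0]
Layer 2 output: y = -1×0 + 1×0 + 0 = 0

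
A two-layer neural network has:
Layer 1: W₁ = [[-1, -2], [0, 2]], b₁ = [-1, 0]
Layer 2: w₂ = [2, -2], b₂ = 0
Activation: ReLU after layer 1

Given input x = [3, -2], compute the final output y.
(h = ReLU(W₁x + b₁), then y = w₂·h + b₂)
y = 0

Layer 1 pre-activation: z₁ = [0, -4]
After ReLU: h = [0, 0]
Layer 2 output: y = 2×0 + -2×0 + 0 = 0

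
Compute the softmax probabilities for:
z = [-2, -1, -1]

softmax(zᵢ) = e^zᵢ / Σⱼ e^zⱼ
p = [0.1554, 0.4223, 0.4223]

exp(z) = [0.1353, 0.3679, 0.3679]
Sum = 0.8711
p = [0.1554, 0.4223, 0.4223]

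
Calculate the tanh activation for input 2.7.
0.991

tanh(2.7) = (e^(2.7) - e^(-2.7))/(e^(2.7) + e^(-2.7)) = 0.991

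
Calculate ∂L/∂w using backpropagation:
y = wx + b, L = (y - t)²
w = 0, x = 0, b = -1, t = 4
∂L/∂w = 0

y = wx + b = (0)(0) + -1 = -1
∂L/∂y = 2(y - t) = 2(-1 - 4) = -10
∂y/∂w = x = 0
∂L/∂w = ∂L/∂y · ∂y/∂w = -10 × 0 = 0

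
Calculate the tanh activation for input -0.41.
-0.3885

tanh(-0.41) = (e^(-0.41) - e^(0.41))/(e^(-0.41) + e^(0.41)) = -0.3885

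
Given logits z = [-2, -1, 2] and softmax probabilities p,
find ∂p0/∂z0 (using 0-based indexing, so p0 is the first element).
∂p0/∂z0 = 0.01685

p = softmax(z) = [0.01715, 0.04661, 0.9362]
p0 = 0.01715

∂p0/∂z0 = p0(1 - p0) = 0.01715 × (1 - 0.01715) = 0.01685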